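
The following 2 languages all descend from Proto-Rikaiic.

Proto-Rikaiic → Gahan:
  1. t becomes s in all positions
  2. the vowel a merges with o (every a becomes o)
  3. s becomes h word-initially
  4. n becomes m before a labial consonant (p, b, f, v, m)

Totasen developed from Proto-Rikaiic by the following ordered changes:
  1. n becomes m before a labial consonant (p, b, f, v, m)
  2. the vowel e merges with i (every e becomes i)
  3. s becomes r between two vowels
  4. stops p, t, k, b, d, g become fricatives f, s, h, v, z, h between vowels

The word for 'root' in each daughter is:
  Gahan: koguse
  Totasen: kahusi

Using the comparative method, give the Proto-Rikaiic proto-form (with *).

Position 6: Gahan has e, Totasen has i. Gahan preserves e here (none of its changes turn any other segment into e), so the proto-segment is *e.
Position 5: Gahan has s, Totasen has s. Taking the neighbouring segments as reconstructed: Gahan s could go back to *t or *s; Totasen s can only go back to *t — the one source consistent with every daughter is *t.
This points to *kagute. Verify forward in each daughter:
Gahan: start from *kagute.
  rule 1 (unconditioned shift): kagute → kaguse
  rule 2 (vowel merger): kaguse → koguse
  rule 3: no change — koguse
  rule 4: no change — koguse
  ⇒ Gahan koguse
Totasen: *kagute
  kagute (rule 1 does not apply)
  kagute → kaguti   [vowel merger]
  kaguti (rule 3 does not apply)
  kaguti → kahusi   [intervocalic lenition]
  giving Totasen kahusi.
*kagute is the unique common source.

*kagute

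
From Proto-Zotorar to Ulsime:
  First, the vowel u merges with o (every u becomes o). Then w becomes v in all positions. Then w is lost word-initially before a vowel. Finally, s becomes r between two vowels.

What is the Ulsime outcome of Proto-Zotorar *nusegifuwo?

Ulsime: start from *nusegifuwo.
  rule 1 (vowel merger): nusegifuwo → nosegifowo
  rule 2 (unconditioned shift): nosegifowo → nosegifovo
  rule 3: no change — nosegifovo
  rule 4 (rhotacism): nosegifovo → noregifovo
  ⇒ Ulsime noregifovo

noregifovo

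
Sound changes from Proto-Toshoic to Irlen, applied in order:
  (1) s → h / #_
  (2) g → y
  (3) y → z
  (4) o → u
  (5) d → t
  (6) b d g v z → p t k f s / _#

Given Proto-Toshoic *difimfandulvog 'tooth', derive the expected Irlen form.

tifimfantulvus

Irlen: *difimfandulvog
  difimfandulvog (rule 1 does not apply)
  difimfandulvog → difimfandulvoy   [unconditioned shift]
  difimfandulvoy → difimfandulvoz   [unconditioned shift]
  difimfandulvoz → difimfandulvuz   [vowel merger]
  difimfandulvuz → tifimfantulvuz   [unconditioned shift]
  tifimfantulvuz → tifimfantulvus   [final devoicing]
  giving Irlen tifimfantulvus.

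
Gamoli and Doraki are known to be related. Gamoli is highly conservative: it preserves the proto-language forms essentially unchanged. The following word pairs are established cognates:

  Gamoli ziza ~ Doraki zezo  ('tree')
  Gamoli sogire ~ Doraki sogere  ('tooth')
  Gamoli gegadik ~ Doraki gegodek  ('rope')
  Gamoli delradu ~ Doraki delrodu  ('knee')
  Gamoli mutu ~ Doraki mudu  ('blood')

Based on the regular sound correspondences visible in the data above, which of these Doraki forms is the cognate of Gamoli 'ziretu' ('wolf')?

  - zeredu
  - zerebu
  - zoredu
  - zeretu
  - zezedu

sogire ~ sogere — Gamoli i corresponds to Doraki e after a consonant, before r.
mutu ~ mudu — Gamoli t corresponds to Doraki d between vowels (before a back vowel).
Applying these to Gamoli 'ziretu':
  ziretu → zeretu   (i→e after a consonant, before r)
  zeretu → zeredu   (t→d between vowels (before a back vowel))
So the Doraki cognate is 'zeredu'.

zeredu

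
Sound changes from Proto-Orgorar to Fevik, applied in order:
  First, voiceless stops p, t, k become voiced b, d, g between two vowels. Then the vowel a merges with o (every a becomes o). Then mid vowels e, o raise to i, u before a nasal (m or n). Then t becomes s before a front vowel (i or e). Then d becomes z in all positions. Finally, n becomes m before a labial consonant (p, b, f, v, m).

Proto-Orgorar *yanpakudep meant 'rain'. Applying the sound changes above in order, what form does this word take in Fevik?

yumpoguzep

Fevik: start from *yanpakudep.
  rule 1 (intervocalic voicing): yanpakudep → yanpagudep
  rule 2 (vowel merger): yanpagudep → yonpogudep
  rule 3 (pre-nasal raising): yonpogudep → yunpogudep
  rule 4: no change — yunpogudep
  rule 5 (unconditioned shift): yunpogudep → yunpoguzep
  rule 6 (nasal place assimilation): yunpoguzep → yumpoguzep
  ⇒ Fevik yumpoguzep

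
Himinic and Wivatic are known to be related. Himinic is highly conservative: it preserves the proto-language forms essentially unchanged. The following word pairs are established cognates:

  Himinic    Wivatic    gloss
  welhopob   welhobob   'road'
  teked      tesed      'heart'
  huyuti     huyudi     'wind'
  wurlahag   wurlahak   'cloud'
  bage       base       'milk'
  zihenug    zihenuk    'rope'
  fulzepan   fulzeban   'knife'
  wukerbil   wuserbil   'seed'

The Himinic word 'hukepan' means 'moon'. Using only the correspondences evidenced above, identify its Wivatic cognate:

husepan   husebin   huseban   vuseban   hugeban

teked ~ tesed, wukerbil ~ wuserbil — Himinic k corresponds to Wivatic s between vowels (before a front vowel).
fulzepan ~ fulzeban — Himinic p corresponds to Wivatic b between vowels (before a back vowel).
Applying these to Himinic 'hukepan':
  hukepan → husepan   (k→s between vowels (before a front vowel))
  husepan → huseban   (p→b between vowels (before a back vowel))
So the Wivatic cognate is 'huseban'.

huseban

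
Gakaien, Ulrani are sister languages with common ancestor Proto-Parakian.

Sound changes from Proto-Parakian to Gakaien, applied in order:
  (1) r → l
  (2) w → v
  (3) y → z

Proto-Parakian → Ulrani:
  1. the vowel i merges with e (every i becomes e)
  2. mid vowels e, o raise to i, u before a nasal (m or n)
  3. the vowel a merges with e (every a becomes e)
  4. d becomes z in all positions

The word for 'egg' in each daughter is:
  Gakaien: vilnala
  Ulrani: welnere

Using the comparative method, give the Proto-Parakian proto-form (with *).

*wilnara

Position 7: Gakaien has a, Ulrani has e. Gakaien preserves a here (none of its changes turn any other segment into a), so the proto-segment is *a.
Position 1: Gakaien has v, Ulrani has w. Ulrani preserves w here (none of its changes turn any other segment into w), so the proto-segment is *w.
Position 6: Gakaien has l, Ulrani has r. Ulrani preserves r here (none of its changes turn any other segment into r), so the proto-segment is *r.
This points to *wilnara. Verify forward in each daughter:
Gakaien: *wilnara
  wilnara → wilnala   [unconditioned shift]
  wilnala → vilnala   [unconditioned shift]
  vilnala (rule 3 does not apply)
  giving Gakaien vilnala.
Ulrani: *wilnara
  wilnara → welnara   [vowel merger]
  welnara (rule 2 does not apply)
  welnara → welnere   [vowel merger]
  welnere (rule 4 does not apply)
  giving Ulrani welnere.
Only *wilnara yields all of Gakaien vilnala, Ulrani welnere.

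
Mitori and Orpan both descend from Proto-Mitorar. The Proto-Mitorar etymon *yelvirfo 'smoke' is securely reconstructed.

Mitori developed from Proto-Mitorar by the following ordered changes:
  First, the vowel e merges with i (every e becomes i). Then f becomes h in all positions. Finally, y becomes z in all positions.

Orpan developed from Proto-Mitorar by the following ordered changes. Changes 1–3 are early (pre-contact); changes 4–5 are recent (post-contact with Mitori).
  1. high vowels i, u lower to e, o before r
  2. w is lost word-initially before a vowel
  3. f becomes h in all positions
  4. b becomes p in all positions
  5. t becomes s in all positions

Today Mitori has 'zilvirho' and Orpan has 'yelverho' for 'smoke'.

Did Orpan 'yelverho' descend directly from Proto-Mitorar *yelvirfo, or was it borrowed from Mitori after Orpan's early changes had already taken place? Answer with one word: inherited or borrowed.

If inherited, *yelvirfo would pass through all of Orpan's changes:
Orpan: start from *yelvirfo.
  rule 1 (pre-rhotic lowering): yelvirfo → yelverfo
  rule 2: no change — yelverfo
  rule 3 (unconditioned shift): yelverfo → yelverho
  rule 4: no change — yelverho
  rule 5: no change — yelverho
  ⇒ Orpan yelverho
If borrowed from Mitori 'zilvirho' after the early changes, it would undergo only the recent ones:
  rule 4 (unconditioned shift): no change (zilvirho)
  rule 5 (unconditioned shift): no change (zilvirho)
  ⇒ as a loan: zilvirho
Orpan 'yelverho' matches the inherited outcome exactly, so it is an inherited cognate, not a loan.

inherited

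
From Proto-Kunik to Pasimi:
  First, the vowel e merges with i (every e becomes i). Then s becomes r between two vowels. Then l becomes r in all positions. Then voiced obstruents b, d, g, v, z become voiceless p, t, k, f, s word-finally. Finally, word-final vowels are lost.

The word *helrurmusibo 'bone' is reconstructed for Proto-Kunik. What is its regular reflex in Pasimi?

Pasimi: *helrurmusibo > hilrurmusibo > hilrurmuribo > hirrurmuribo > hirrurmurib  (by vowel merger, rhotacism, unconditioned shift, apocope)

hirrurmurib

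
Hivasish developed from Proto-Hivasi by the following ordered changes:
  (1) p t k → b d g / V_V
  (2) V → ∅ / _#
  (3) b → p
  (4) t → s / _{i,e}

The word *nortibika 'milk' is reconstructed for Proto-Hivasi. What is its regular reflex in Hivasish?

norsipig

Hivasish: start from *nortibika.
  rule 1 (intervocalic voicing): nortibika → nortibiga
  rule 2 (apocope): nortibiga → nortibig
  rule 3 (unconditioned shift): nortibig → nortipig
  rule 4 (palatalisation): nortipig → norsipig
  ⇒ Hivasish norsipig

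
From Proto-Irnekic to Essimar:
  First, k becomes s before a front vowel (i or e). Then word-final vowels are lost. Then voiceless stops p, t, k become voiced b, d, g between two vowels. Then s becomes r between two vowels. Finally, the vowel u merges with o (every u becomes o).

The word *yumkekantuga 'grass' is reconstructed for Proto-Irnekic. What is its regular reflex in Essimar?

Essimar: *yumkekantuga
  yumkekantuga → yumsekantuga   [palatalisation]
  yumsekantuga → yumsekantug   [apocope]
  yumsekantug → yumsegantug   [intervocalic voicing]
  yumsegantug (rule 4 does not apply)
  yumsegantug → yomsegantog   [vowel merger]
  giving Essimar yomsegantog.

yomsegantog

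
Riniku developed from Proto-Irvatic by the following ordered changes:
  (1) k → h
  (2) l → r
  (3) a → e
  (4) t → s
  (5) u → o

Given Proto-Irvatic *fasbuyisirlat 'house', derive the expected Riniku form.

fesboyisirres

Riniku: *fasbuyisirlat > fasbuyisirrat > fesbuyisirret > fesbuyisirres > fesboyisirres  (by unconditioned shift, vowel merger, unconditioned shift, vowel merger)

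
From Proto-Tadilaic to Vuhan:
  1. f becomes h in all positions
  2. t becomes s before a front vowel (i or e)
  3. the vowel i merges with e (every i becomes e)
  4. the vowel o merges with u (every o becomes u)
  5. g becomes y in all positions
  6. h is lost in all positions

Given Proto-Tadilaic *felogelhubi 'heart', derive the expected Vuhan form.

eluyelube

Vuhan: *felogelhubi
  felogelhubi → helogelhubi   [unconditioned shift]
  helogelhubi (rule 2 does not apply)
  helogelhubi → helogelhube   [vowel merger]
  helogelhube → helugelhube   [vowel merger]
  helugelhube → heluyelhube   [unconditioned shift]
  heluyelhube → eluyelube   [h-loss]
  giving Vuhan eluyelube.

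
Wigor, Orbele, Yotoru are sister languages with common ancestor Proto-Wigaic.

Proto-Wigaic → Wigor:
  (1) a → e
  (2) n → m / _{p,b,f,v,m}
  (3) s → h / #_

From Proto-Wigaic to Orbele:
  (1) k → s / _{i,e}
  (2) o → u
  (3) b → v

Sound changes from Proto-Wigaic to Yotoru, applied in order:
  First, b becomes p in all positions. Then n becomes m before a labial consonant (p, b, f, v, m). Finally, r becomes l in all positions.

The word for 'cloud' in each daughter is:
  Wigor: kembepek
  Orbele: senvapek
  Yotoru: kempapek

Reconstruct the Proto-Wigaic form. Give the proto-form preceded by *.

Position 4: Wigor has b, Orbele has v, Yotoru has p. Wigor preserves b here (none of its changes turn any other segment into b), so the proto-segment is *b.
Position 5: Wigor has e, Orbele has a, Yotoru has a. Orbele preserves a here (none of its changes turn any other segment into a), so the proto-segment is *a.
Position 1: Wigor has k, Orbele has s, Yotoru has k. Wigor preserves k here (none of its changes turn any other segment into k), so the proto-segment is *k.
Verify the candidate proto-form against each daughter:
Wigor: *kenbapek > kenbepek > kembepek  (by vowel merger, nasal place assimilation)
Orbele: *kenbapek > senbapek > senvapek  (by palatalisation, unconditioned shift)
Yotoru: *kenbapek > kenpapek > kempapek  (by unconditioned shift, nasal place assimilation)
*kenbapek is the unique common source.

*kenbapek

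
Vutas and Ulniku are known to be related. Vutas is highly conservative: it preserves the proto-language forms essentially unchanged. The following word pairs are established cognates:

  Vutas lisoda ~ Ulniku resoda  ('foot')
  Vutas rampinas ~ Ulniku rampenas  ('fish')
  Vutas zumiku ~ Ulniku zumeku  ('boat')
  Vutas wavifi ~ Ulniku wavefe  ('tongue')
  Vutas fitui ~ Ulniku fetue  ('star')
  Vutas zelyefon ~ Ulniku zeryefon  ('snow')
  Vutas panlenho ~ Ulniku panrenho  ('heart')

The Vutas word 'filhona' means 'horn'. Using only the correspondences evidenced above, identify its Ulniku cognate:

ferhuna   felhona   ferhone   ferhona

ferhona

lisoda ~ resoda, zumiku ~ zumeku — Vutas i corresponds to Ulniku e after a consonant, before a consonant other than r, m, n, p, b, f, v.
zelyefon ~ zeryefon — Vutas l corresponds to Ulniku r after a vowel, before a consonant other than r, m, n, p, b, f, v.
Applying these to Vutas 'filhona':
  filhona → felhona   (i→e after a consonant, before a consonant other than r, m, n, p, b, f, v)
  felhona → ferhona   (l→r after a vowel, before a consonant other than r, m, n, p, b, f, v)
So the Ulniku cognate is 'ferhona'.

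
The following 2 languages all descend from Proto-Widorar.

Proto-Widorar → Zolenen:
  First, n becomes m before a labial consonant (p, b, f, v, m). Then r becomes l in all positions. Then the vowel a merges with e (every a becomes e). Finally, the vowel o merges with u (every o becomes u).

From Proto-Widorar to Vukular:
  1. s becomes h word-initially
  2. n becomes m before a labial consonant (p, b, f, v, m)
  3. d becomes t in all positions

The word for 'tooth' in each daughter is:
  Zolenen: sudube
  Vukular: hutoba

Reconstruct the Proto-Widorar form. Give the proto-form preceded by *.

*sudoba

Position 3: Zolenen has d, Vukular has t. Zolenen preserves d here (none of its changes turn any other segment into d), so the proto-segment is *d.
Position 4: Zolenen has u, Vukular has o. Vukular preserves o here (none of its changes turn any other segment into o), so the proto-segment is *o.
This points to *sudoba. Verify forward in each daughter:
Zolenen: start from *sudoba.
  rule 1: no change — sudoba
  rule 2: no change — sudoba
  rule 3 (vowel merger): sudoba → sudobe
  rule 4 (vowel merger): sudobe → sudube
  ⇒ Zolenen sudube
Vukular: *sudoba > hudoba > hutoba  (by debuccalisation, unconditioned shift)
No other proto-form is consistent with every reflex, so the reconstruction is *sudoba.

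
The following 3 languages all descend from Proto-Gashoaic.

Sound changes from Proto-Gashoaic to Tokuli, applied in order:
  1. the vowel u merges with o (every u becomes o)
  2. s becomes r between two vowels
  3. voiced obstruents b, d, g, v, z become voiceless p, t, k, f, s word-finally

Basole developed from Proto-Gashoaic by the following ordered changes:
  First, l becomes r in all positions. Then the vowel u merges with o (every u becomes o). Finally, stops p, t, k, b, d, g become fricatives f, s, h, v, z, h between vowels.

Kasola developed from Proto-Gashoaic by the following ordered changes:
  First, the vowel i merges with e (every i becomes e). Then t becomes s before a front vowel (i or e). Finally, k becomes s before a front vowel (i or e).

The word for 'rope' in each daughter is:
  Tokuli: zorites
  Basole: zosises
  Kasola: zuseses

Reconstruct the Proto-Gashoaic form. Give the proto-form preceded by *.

Position 4: Tokuli has i, Basole has i, Kasola has e. Tokuli preserves i here (none of its changes turn any other segment into i), so the proto-segment is *i.
Position 5: Tokuli has t, Basole has s, Kasola has s. Taking the neighbouring segments as reconstructed: Tokuli t can only go back to *t; Basole s could go back to *t or *s; Kasola s could go back to *t or *k or *s — the one source consistent with every daughter is *t.
Verify the candidate proto-form against each daughter:
Tokuli: *zusites
  zusites → zosites   [vowel merger]
  zosites → zorites   [rhotacism]
  zorites (rule 3 does not apply)
  giving Tokuli zorites.
Basole: *zusites
  zusites (rule 1 does not apply)
  zusites → zosites   [vowel merger]
  zosites → zosises   [intervocalic lenition]
  giving Basole zosises.
Kasola: *zusites > zusetes > zuseses  (by vowel merger, palatalisation)
*zusites is the unique common source.

*zusites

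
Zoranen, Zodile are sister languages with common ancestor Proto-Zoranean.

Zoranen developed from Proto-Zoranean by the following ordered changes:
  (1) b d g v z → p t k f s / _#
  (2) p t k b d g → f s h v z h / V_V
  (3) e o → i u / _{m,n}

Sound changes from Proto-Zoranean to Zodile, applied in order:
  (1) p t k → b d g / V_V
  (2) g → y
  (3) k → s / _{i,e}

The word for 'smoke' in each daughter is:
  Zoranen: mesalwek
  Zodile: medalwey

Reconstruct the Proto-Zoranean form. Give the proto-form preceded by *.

Position 3: Zoranen has s, Zodile has d. Taking the neighbouring segments as reconstructed: Zoranen s could go back to *t or *s; Zodile d could go back to *t or *d — the one source consistent with every daughter is *t.
Position 8: Zoranen has k, Zodile has y. Taking the neighbouring segments as reconstructed: Zoranen k could go back to *k or *g; Zodile y could go back to *g or *y — the one source consistent with every daughter is *g.
The remaining positions agree across the daughters. Check the candidate against every language:
Zoranen: *metalweg
  metalweg → metalwek   [final devoicing]
  metalwek → mesalwek   [intervocalic lenition]
  mesalwek (rule 3 does not apply)
  giving Zoranen mesalwek.
Zodile: start from *metalweg.
  rule 1 (intervocalic voicing): metalweg → medalweg
  rule 2 (unconditioned shift): medalweg → medalwey
  rule 3: no change — medalwey
  ⇒ Zodile medalwey
No other proto-form is consistent with every reflex, so the reconstruction is *metalweg.

*metalweg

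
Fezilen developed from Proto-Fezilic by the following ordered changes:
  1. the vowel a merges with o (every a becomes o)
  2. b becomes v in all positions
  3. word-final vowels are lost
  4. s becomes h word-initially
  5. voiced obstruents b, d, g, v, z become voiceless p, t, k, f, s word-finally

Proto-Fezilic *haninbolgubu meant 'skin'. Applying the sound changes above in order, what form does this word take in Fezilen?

honinvolguf

Fezilen: *haninbolgubu > honinbolgubu > honinvolguvu > honinvolguv > honinvolguf  (by vowel merger, unconditioned shift, apocope, final devoicing)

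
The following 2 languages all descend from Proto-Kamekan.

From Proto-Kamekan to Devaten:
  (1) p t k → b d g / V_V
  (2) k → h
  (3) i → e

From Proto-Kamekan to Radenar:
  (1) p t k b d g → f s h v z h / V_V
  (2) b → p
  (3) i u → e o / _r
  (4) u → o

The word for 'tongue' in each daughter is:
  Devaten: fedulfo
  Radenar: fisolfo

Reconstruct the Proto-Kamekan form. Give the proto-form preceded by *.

Position 4: Devaten has u, Radenar has o. Devaten preserves u here (none of its changes turn any other segment into u), so the proto-segment is *u.
Position 3: Devaten has d, Radenar has s. Taking the neighbouring segments as reconstructed: Devaten d could go back to *t or *d; Radenar s could go back to *t or *s — the one source consistent with every daughter is *t.
Position 2: Devaten has e, Radenar has i. Radenar preserves i here (none of its changes turn any other segment into i), so the proto-segment is *i.
Continuing position by position gives *fitulfo; check it forward:
Devaten: *fitulfo > fidulfo > fedulfo  (by intervocalic voicing, vowel merger)
Radenar: start from *fitulfo.
  rule 1 (intervocalic lenition): fitulfo → fisulfo
  rule 2: no change — fisulfo
  rule 3: no change — fisulfo
  rule 4 (vowel merger): fisulfo → fisolfo
  ⇒ Radenar fisolfo
Only *fitulfo yields all of Devaten fedulfo, Radenar fisolfo.

*fitulfo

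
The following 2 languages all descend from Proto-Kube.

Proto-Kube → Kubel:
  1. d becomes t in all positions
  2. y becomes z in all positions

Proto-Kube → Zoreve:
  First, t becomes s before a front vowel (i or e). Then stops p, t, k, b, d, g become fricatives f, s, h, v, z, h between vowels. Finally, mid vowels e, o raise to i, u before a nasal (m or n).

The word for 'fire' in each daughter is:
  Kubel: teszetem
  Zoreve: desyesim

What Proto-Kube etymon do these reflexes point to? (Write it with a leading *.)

Position 1: Kubel has t, Zoreve has d. Zoreve preserves d here (none of its changes turn any other segment into d), so the proto-segment is *d.
Position 6: Kubel has t, Zoreve has s. Taking the neighbouring segments as reconstructed: Kubel t could go back to *t or *d; Zoreve s could go back to *t or *s — the one source consistent with every daughter is *t.
Position 4: Kubel has z, Zoreve has y. Zoreve preserves y here (none of its changes turn any other segment into y), so the proto-segment is *y.
Verify the candidate proto-form against each daughter:
Kubel: *desyetem > tesyetem > teszetem  (by unconditioned shift, unconditioned shift)
Zoreve: *desyetem
  desyetem → desyesem   [palatalisation]
  desyesem (rule 2 does not apply)
  desyesem → desyesim   [pre-nasal raising]
  giving Zoreve desyesim.
*desyetem is the unique common source.

*desyetem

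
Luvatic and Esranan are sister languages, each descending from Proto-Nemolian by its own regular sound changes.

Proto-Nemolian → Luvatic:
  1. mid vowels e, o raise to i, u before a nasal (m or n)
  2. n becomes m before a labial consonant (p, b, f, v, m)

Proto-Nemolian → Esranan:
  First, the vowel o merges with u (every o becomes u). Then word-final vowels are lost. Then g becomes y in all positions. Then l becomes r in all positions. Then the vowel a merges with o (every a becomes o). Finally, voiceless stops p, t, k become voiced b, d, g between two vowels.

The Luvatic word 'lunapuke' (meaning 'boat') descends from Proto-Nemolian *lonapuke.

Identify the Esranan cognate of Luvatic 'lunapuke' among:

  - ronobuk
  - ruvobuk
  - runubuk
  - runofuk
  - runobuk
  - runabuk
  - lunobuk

Esranan: start from *lonapuke.
  rule 1 (vowel merger): lonapuke → lunapuke
  rule 2 (apocope): lunapuke → lunapuk
  rule 3: no change — lunapuk
  rule 4 (unconditioned shift): lunapuk → runapuk
  rule 5 (vowel merger): runapuk → runopuk
  rule 6 (intervocalic voicing): runopuk → runobuk
  ⇒ Esranan runobuk
The other candidates each miss or misapply at least one Esranan change.

runobuk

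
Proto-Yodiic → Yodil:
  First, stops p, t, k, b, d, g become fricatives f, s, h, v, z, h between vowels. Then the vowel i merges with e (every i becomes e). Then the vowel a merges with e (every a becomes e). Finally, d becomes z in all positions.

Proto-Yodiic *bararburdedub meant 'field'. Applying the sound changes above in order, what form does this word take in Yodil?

Yodil: *bararburdedub
  bararburdedub → bararburdezub   [intervocalic lenition]
  bararburdezub (rule 2 does not apply)
  bararburdezub → bererburdezub   [vowel merger]
  bererburdezub → bererburzezub   [unconditioned shift]
  giving Yodil bererburzezub.

bererburzezub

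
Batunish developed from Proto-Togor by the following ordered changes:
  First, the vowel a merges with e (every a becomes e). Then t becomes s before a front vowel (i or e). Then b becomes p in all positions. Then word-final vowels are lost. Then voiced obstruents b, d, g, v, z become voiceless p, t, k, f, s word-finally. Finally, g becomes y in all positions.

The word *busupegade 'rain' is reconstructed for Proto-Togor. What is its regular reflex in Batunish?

Batunish: *busupegade
  busupegade → busupegede   [vowel merger]
  busupegede (rule 2 does not apply)
  busupegede → pusupegede   [unconditioned shift]
  pusupegede → pusupeged   [apocope]
  pusupeged → pusupeget   [final devoicing]
  pusupeget → pusupeyet   [unconditioned shift]
  giving Batunish pusupeyet.

pusupeyet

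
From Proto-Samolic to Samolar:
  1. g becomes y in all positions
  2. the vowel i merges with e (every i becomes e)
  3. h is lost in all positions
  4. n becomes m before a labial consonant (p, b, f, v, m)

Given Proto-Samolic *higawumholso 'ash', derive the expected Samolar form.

Samolar: *higawumholso
  higawumholso → hiyawumholso   [unconditioned shift]
  hiyawumholso → heyawumholso   [vowel merger]
  heyawumholso → eyawumolso   [h-loss]
  eyawumolso (rule 4 does not apply)
  giving Samolar eyawumolso.

eyawumolso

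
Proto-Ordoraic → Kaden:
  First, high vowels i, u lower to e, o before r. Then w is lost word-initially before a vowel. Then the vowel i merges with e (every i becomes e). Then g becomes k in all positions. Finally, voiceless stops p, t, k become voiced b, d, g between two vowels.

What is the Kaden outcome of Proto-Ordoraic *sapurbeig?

Kaden: *sapurbeig > saporbeig > saporbeeg > saporbeek > saborbeek  (by pre-rhotic lowering, vowel merger, unconditioned shift, intervocalic voicing)

saborbeek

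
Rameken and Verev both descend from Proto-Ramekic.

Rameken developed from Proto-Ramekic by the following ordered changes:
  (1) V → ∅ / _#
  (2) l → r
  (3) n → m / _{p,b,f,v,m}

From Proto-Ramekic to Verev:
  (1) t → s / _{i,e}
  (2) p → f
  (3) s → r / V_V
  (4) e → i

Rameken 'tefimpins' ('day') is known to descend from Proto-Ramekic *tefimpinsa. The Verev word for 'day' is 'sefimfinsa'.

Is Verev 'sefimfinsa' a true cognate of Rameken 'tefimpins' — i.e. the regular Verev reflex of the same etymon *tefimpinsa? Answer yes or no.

no

Derive the expected Verev reflex of *tefimpinsa:
Verev: start from *tefimpinsa.
  rule 1 (palatalisation): tefimpinsa → sefimpinsa
  rule 2 (unconditioned shift): sefimpinsa → sefimfinsa
  rule 3: no change — sefimfinsa
  rule 4 (vowel merger): sefimfinsa → sifimfinsa
  ⇒ Verev sifimfinsa
The regular Verev reflex would be 'sifimfinsa', but the attested form is 'sefimfinsa'. The correspondence is irregular, so they are not cognates (the Verev form has a different source).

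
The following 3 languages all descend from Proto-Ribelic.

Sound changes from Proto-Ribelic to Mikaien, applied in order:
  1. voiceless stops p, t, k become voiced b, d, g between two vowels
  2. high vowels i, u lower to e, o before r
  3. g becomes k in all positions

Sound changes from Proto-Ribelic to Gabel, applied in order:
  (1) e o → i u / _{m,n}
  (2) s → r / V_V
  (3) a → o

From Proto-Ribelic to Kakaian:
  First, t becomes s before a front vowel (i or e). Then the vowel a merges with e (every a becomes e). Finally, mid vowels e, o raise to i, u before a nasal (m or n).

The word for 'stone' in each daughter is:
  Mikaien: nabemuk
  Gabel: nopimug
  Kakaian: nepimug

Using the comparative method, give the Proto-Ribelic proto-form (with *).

Position 4: Mikaien has e, Gabel has i, Kakaian has i. Taking the neighbouring segments as reconstructed: Mikaien e can only go back to *e; Gabel i could go back to *e or *i; Kakaian i could go back to *a or *e or *i — the one source consistent with every daughter is *e.
Position 3: Mikaien has b, Gabel has p, Kakaian has p. Gabel preserves p here (none of its changes turn any other segment into p), so the proto-segment is *p.
Continuing position by position gives *napemug; check it forward:
Mikaien: start from *napemug.
  rule 1 (intervocalic voicing): napemug → nabemug
  rule 2: no change — nabemug
  rule 3 (unconditioned shift): nabemug → nabemuk
  ⇒ Mikaien nabemuk
Gabel: *napemug > napimug > nopimug  (by pre-nasal raising, vowel merger)
Kakaian: *napemug > nepemug > nepimug  (by vowel merger, pre-nasal raising)
Only *napemug yields all of Mikaien nabemuk, Gabel nopimug, Kakaian nepimug.

*napemug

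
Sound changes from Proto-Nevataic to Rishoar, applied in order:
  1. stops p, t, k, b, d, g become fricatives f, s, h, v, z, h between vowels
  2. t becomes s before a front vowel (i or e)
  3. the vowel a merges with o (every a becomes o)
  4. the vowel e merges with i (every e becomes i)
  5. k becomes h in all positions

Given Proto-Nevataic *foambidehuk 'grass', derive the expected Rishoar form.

foombizihuh

Rishoar: *foambidehuk > foambizehuk > foombizehuk > foombizihuk > foombizihuh  (by intervocalic lenition, vowel merger, vowel merger, unconditioned shift)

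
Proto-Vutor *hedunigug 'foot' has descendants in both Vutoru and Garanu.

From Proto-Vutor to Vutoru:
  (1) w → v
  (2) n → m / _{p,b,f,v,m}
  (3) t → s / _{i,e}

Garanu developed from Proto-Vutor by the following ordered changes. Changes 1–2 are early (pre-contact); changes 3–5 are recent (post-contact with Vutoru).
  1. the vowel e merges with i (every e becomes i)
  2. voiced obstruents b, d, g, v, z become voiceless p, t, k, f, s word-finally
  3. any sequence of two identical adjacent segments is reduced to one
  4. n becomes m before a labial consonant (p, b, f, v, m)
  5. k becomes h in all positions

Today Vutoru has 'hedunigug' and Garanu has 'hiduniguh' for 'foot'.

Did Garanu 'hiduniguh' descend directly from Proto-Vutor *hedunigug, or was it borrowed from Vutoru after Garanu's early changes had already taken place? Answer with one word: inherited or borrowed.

If inherited, *hedunigug would pass through all of Garanu's changes:
Garanu: *hedunigug
  hedunigug → hidunigug   [vowel merger]
  hidunigug → hiduniguk   [final devoicing]
  hiduniguk (rule 3 does not apply)
  hiduniguk (rule 4 does not apply)
  hiduniguk → hiduniguh   [unconditioned shift]
  giving Garanu hiduniguh.
If borrowed from Vutoru 'hedunigug' after the early changes, it would undergo only the recent ones:
  rule 3 (degemination): no change (hedunigug)
  rule 4 (nasal place assimilation): no change (hedunigug)
  rule 5 (unconditioned shift): no change (hedunigug)
  ⇒ as a loan: hedunigug
Garanu 'hiduniguh' matches the inherited outcome exactly, so it is an inherited cognate, not a loan.

inherited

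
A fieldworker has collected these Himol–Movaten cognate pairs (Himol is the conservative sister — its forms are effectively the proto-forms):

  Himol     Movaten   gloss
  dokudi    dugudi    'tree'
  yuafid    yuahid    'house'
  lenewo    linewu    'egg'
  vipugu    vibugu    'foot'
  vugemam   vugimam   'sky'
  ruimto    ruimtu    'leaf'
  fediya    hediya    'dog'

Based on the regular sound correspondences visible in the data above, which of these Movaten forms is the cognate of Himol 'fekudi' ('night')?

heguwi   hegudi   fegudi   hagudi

hegudi

fediya ~ hediya — Himol f corresponds to Movaten h word-initially before a front vowel.
dokudi ~ dugudi — Himol k corresponds to Movaten g between vowels (before a back vowel).
Applying these to Himol 'fekudi':
  fekudi → hekudi   (f→h word-initially before a front vowel)
  hekudi → hegudi   (k→g between vowels (before a back vowel))
So the Movaten cognate is 'hegudi'.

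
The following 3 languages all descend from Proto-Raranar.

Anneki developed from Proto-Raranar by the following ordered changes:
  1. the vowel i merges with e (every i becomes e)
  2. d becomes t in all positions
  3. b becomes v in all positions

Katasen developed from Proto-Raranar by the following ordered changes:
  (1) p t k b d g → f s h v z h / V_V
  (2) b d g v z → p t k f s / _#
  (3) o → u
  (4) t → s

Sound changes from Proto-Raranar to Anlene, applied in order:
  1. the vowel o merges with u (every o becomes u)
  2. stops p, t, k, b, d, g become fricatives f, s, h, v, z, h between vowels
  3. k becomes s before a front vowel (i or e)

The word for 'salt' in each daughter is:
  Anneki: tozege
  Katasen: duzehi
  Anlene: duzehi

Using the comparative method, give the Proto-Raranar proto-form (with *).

*dozegi

Position 5: Anneki has g, Katasen has h, Anlene has h. Anneki preserves g here (none of its changes turn any other segment into g), so the proto-segment is *g.
Position 2: Anneki has o, Katasen has u, Anlene has u. Anneki preserves o here (none of its changes turn any other segment into o), so the proto-segment is *o.
Position 1: Anneki has t, Katasen has d, Anlene has d. Katasen preserves d here (none of its changes turn any other segment into d), so the proto-segment is *d.
This points to *dozegi. Verify forward in each daughter:
Anneki: start from *dozegi.
  rule 1 (vowel merger): dozegi → dozege
  rule 2 (unconditioned shift): dozege → tozege
  rule 3: no change — tozege
  ⇒ Anneki tozege
Katasen: *dozegi > dozehi > duzehi  (by intervocalic lenition, vowel merger)
Anlene: start from *dozegi.
  rule 1 (vowel merger): dozegi → duzegi
  rule 2 (intervocalic lenition): duzegi → duzehi
  rule 3: no change — duzehi
  ⇒ Anlene duzehi
No other proto-form is consistent with every reflex, so the reconstruction is *dozegi.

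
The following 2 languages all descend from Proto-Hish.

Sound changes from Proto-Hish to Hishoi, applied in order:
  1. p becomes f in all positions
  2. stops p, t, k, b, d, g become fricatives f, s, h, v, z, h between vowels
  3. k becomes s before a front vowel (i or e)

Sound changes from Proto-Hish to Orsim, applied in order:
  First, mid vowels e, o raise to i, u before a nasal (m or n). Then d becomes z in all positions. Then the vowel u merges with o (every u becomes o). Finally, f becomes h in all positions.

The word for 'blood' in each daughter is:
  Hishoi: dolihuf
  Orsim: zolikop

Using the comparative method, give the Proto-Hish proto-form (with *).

Position 5: Hishoi has h, Orsim has k. Orsim preserves k here (none of its changes turn any other segment into k), so the proto-segment is *k.
Position 1: Hishoi has d, Orsim has z. Hishoi preserves d here (none of its changes turn any other segment into d), so the proto-segment is *d.
Verify the candidate proto-form against each daughter:
Hishoi: *dolikup > dolikuf > dolihuf  (by unconditioned shift, intervocalic lenition)
Orsim: *dolikup > zolikup > zolikop  (by unconditioned shift, vowel merger)
*dolikup is the unique common source.

*dolikup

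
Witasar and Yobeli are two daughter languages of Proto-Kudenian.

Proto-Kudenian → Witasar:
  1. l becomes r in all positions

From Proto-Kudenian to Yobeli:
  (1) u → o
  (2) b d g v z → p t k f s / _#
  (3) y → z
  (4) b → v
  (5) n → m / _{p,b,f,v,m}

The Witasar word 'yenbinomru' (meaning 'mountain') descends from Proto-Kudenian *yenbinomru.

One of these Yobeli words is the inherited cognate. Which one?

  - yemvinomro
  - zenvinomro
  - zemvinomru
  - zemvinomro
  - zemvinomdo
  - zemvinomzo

Yobeli: *yenbinomru
  yenbinomru → yenbinomro   [vowel merger]
  yenbinomro (rule 2 does not apply)
  yenbinomro → zenbinomro   [unconditioned shift]
  zenbinomro → zenvinomro   [unconditioned shift]
  zenvinomro → zemvinomro   [nasal place assimilation]
  giving Yobeli zemvinomro.
The other candidates each miss or misapply at least one Yobeli change.

zemvinomro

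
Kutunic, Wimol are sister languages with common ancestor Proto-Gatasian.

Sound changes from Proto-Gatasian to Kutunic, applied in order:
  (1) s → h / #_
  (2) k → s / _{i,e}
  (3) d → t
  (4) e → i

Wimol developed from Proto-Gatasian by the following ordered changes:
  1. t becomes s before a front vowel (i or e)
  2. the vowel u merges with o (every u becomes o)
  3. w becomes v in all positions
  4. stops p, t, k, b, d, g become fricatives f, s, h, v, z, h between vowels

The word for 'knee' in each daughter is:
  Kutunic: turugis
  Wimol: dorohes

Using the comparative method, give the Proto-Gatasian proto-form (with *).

*duruges

Position 4: Kutunic has u, Wimol has o. Kutunic preserves u here (none of its changes turn any other segment into u), so the proto-segment is *u.
Position 2: Kutunic has u, Wimol has o. Kutunic preserves u here (none of its changes turn any other segment into u), so the proto-segment is *u.
Continuing position by position gives *duruges; check it forward:
Kutunic: *duruges
  duruges (rule 1 does not apply)
  duruges (rule 2 does not apply)
  duruges → turuges   [unconditioned shift]
  turuges → turugis   [vowel merger]
  giving Kutunic turugis.
Wimol: start from *duruges.
  rule 1: no change — duruges
  rule 2 (vowel merger): duruges → doroges
  rule 3: no change — doroges
  rule 4 (intervocalic lenition): doroges → dorohes
  ⇒ Wimol dorohes
*duruges is the unique common source.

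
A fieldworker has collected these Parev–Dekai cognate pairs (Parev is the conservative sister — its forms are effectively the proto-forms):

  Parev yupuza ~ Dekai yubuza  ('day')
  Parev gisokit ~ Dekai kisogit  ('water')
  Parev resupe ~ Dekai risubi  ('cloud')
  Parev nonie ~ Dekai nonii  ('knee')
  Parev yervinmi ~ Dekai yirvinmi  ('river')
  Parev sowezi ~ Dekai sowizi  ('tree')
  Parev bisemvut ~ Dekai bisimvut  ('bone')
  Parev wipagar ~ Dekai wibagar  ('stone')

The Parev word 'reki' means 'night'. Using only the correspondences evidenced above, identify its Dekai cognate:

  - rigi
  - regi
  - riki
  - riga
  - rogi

rigi

resupe ~ risubi, sowezi ~ sowizi — Parev e corresponds to Dekai i after a consonant, before a consonant other than r, m, n, p, b, f, v.
gisokit ~ kisogit — Parev k corresponds to Dekai g between vowels (before a front vowel).
Applying these to Parev 'reki':
  reki → riki   (e→i after a consonant, before a consonant other than r, m, n, p, b, f, v)
  riki → rigi   (k→g between vowels (before a front vowel))
So the Dekai cognate is 'rigi'.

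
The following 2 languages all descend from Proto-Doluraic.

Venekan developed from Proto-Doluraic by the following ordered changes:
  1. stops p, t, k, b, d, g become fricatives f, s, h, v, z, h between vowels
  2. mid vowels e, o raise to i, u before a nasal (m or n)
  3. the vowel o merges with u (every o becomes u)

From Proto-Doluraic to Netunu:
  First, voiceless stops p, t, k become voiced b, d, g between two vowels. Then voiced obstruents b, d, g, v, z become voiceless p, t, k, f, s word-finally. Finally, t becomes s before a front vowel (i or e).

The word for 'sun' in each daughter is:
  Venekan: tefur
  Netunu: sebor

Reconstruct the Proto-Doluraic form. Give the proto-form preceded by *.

*tepor

Position 1: Venekan has t, Netunu has s. Venekan preserves t here (none of its changes turn any other segment into t), so the proto-segment is *t.
Position 4: Venekan has u, Netunu has o. Netunu preserves o here (none of its changes turn any other segment into o), so the proto-segment is *o.
Position 3: Venekan has f, Netunu has b. Taking the neighbouring segments as reconstructed: Venekan f could go back to *p or *f; Netunu b could go back to *p or *b — the one source consistent with every daughter is *p.
The remaining positions agree across the daughters. Check the candidate against every language:
Venekan: *tepor > tefor > tefur  (by intervocalic lenition, vowel merger)
Netunu: *tepor > tebor > sebor  (by intervocalic voicing, palatalisation)
No other proto-form is consistent with every reflex, so the reconstruction is *tepor.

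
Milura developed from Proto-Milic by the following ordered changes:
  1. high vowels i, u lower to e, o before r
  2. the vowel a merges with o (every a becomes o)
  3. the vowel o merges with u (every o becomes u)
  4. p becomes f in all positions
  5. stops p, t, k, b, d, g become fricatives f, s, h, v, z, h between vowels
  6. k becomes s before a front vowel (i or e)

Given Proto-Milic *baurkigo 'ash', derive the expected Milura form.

buursihu

Milura: *baurkigo > baorkigo > boorkigo > buurkigu > buurkihu > buursihu  (by pre-rhotic lowering, vowel merger, vowel merger, intervocalic lenition, palatalisation)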